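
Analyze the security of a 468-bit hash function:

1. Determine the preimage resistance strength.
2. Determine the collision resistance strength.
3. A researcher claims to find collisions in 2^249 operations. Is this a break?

Step 1: Preimage resistance requires brute-force of 2^468 operations.
Step 2: Collision resistance (birthday bound) = 2^(468/2) = 2^234.
Step 3: The claimed attack costs 2^249 operations.
Step 4: Since 2^249 >= 2^234, the claimed attack is no faster than the generic birthday attack, so this does not break collision resistance.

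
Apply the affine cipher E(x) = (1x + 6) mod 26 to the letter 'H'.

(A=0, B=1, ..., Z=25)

Step 1: Convert 'H' to number: x = 7.
Step 2: E(7) = (1 * 7 + 6) mod 26 = 13 mod 26 = 13.
Step 3: Convert 13 back to letter: N.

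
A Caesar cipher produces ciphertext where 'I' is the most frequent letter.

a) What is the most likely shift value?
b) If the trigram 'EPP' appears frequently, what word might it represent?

Step 1: In English, 'E' is the most frequent letter (12.7%).
Step 2: The most frequent ciphertext letter is 'I' (position 8).
Step 3: Shift = (8 - 4) mod 26 = 4.
Step 4: Decrypt 'EPP' by shifting back 4:
  E -> A
  P -> L
  P -> L
Step 5: 'EPP' decrypts to 'ALL'.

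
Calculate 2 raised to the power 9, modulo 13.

Step 1: Compute 2^9 mod 13 step by step, reducing modulo 13 at each step.
  2^1 mod 13 = 2
  2^2 mod 13 = (2 * 2) mod 13 = 4
  2^3 mod 13 = (4 * 2) mod 13 = 8
  2^4 mod 13 = (8 * 2) mod 13 = 3
  2^5 mod 13 = (3 * 2) mod 13 = 6
  2^6 mod 13 = (6 * 2) mod 13 = 12
  2^7 mod 13 = (12 * 2) mod 13 = 11
  2^8 mod 13 = (11 * 2) mod 13 = 9
  2^9 mod 13 = (9 * 2) mod 13 = 5
Step 2: Result = 5.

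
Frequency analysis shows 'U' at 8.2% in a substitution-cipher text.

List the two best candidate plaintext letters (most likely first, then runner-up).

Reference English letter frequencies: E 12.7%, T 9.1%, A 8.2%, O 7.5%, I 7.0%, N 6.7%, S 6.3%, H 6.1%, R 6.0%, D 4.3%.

Step 1: Observed frequency of 'U' is 8.2%.
Step 2: Compute distances to each reference frequency and sort:
  A (8.2%): difference = 0.0% <-- BEST
  O (7.5%): difference = 0.7% <-- RUNNER-UP
  T (9.1%): difference = 0.9%
  I (7.0%): difference = 1.2%
  N (6.7%): difference = 1.5%
Step 3: Most likely is 'A' (8.2%, diff 0.0%); second most likely is 'O' (7.5%, diff 0.7%).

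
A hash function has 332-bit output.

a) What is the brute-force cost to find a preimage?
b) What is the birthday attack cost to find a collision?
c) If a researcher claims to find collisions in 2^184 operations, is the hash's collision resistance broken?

Step 1: Preimage resistance requires brute-force of 2^332 operations.
Step 2: Collision resistance (birthday bound) = 2^(332/2) = 2^166.
Step 3: The claimed attack costs 2^184 operations.
Step 4: Since 2^184 >= 2^166, the claimed attack is no faster than the generic birthday attack, so this does not break collision resistance.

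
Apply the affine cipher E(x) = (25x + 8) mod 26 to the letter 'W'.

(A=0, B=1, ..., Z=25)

Step 1: Convert 'W' to number: x = 22.
Step 2: E(22) = (25 * 22 + 8) mod 26 = 558 mod 26 = 12.
Step 3: Convert 12 back to letter: M.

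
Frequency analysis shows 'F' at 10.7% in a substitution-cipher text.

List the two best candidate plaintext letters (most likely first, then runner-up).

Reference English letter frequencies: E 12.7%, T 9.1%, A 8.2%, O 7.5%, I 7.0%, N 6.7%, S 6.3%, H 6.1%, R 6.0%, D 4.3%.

Step 1: Observed frequency of 'F' is 10.7%.
Step 2: Compute distances to each reference frequency and sort:
  T (9.1%): difference = 1.6% <-- BEST
  E (12.7%): difference = 2.0% <-- RUNNER-UP
  A (8.2%): difference = 2.5%
  O (7.5%): difference = 3.2%
  I (7.0%): difference = 3.7%
Step 3: Most likely is 'T' (9.1%, diff 1.6%); second most likely is 'E' (12.7%, diff 2.0%).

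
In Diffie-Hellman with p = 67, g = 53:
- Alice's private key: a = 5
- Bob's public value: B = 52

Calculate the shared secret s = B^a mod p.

Step 1: s = B^a mod p = 52^5 mod 67.
  52^1 mod 67 = 52
  52^2 mod 67 = (52 * 52) mod 67 = 24
  52^3 mod 67 = (24 * 52) mod 67 = 42
  52^4 mod 67 = (42 * 52) mod 67 = 40
  52^5 mod 67 = (40 * 52) mod 67 = 3
Result: shared secret = 3.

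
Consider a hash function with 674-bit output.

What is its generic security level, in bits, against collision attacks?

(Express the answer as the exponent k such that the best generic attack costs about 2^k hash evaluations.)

Step 1: The hash has a 674-bit output.
Step 2: Collision resistance means it should be infeasible to find any x != y with h(x) = h(y).
By the birthday bound, a generic collision search succeeds after about sqrt(2^674) = 2^(674/2) = 2^337 evaluations.
Step 3: Security level = 337 bits.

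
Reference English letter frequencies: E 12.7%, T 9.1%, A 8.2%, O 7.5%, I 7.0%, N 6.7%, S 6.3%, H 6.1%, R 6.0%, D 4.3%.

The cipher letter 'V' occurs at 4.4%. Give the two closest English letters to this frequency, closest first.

Step 1: Observed frequency of 'V' is 4.4%.
Step 2: Compute distances to each reference frequency and sort:
  D (4.3%): difference = 0.1% <-- BEST
  R (6.0%): difference = 1.6% <-- RUNNER-UP
  H (6.1%): difference = 1.7%
  S (6.3%): difference = 1.9%
  N (6.7%): difference = 2.3%
Step 3: Most likely is 'D' (4.3%, diff 0.1%); second most likely is 'R' (6.0%, diff 1.6%).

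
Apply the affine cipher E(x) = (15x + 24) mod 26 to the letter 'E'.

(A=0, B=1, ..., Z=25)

Step 1: Convert 'E' to number: x = 4.
Step 2: E(4) = (15 * 4 + 24) mod 26 = 84 mod 26 = 6.
Step 3: Convert 6 back to letter: G.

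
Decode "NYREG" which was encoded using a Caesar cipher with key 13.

Step 1: Reverse the shift by subtracting 13 from each letter position.
  N (position 13) -> position (13-13) mod 26 = 0 -> A
  Y (position 24) -> position (24-13) mod 26 = 11 -> L
  R (position 17) -> position (17-13) mod 26 = 4 -> E
  E (position 4) -> position (4-13) mod 26 = 17 -> R
  G (position 6) -> position (6-13) mod 26 = 19 -> T
Decrypted message: ALERT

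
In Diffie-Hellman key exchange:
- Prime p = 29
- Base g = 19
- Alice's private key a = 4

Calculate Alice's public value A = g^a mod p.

Step 1: A = g^a mod p = 19^4 mod 29.
  19^1 mod 29 = 19
  19^2 mod 29 = (19 * 19) mod 29 = 13
  19^3 mod 29 = (13 * 19) mod 29 = 15
  19^4 mod 29 = (15 * 19) mod 29 = 24
Result: A = 24.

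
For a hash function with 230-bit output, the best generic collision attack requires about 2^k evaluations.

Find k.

Step 1: The hash has a 230-bit output.
Step 2: Collision resistance means it should be infeasible to find any x != y with h(x) = h(y).
By the birthday bound, a generic collision search succeeds after about sqrt(2^230) = 2^(230/2) = 2^115 evaluations.
Step 3: Security level = 115 bits.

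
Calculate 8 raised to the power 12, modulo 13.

Step 1: Compute 8^12 mod 13 step by step, reducing modulo 13 at each step.
  8^1 mod 13 = 8
  8^2 mod 13 = (8 * 8) mod 13 = 12
  8^3 mod 13 = (12 * 8) mod 13 = 5
  8^4 mod 13 = (5 * 8) mod 13 = 1
  8^5 mod 13 = (1 * 8) mod 13 = 8
  8^6 mod 13 = (8 * 8) mod 13 = 12
  8^7 mod 13 = (12 * 8) mod 13 = 5
  8^8 mod 13 = (5 * 8) mod 13 = 1
  8^9 mod 13 = (1 * 8) mod 13 = 8
  8^10 mod 13 = (8 * 8) mod 13 = 12
  8^11 mod 13 = (12 * 8) mod 13 = 5
  8^12 mod 13 = (5 * 8) mod 13 = 1
Step 2: Result = 1.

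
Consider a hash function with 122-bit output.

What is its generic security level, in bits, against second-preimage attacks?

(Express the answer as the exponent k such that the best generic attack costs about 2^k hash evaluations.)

Step 1: The hash has a 122-bit output.
Step 2: Second-preimage resistance means: given a specific input x, it should be infeasible to find a different y with h(y) = h(x).
With a 122-bit output, a generic search for a second preimage costs about 2^122 evaluations (each trial matches the fixed target with probability 2^-122).
Step 3: Security level = 122 bits.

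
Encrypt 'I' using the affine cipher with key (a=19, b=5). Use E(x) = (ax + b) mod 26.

Step 1: Convert 'I' to number: x = 8.
Step 2: E(8) = (19 * 8 + 5) mod 26 = 157 mod 26 = 1.
Step 3: Convert 1 back to letter: B.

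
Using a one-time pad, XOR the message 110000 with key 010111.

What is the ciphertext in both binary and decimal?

Step 1: Write out the XOR operation bit by bit:
  Message: 110000
  Key:     010111
  XOR:     100111
Step 2: Convert to decimal: 100111 = 39.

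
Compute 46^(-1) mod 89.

Step 1: We need x such that 46 * x = 1 (mod 89).
Step 2: Using the extended Euclidean algorithm or trial:
  46 * 60 = 2760 = 31 * 89 + 1.
Step 3: Since 2760 mod 89 = 1, the inverse is x = 60.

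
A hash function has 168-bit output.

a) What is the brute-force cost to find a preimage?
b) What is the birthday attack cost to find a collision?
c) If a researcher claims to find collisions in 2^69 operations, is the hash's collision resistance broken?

Step 1: Preimage resistance requires brute-force of 2^168 operations.
Step 2: Collision resistance (birthday bound) = 2^(168/2) = 2^84.
Step 3: The claimed attack costs 2^69 operations.
Step 4: Since 2^69 < 2^84, the claimed attack beats the generic birthday bound, so collision resistance is broken.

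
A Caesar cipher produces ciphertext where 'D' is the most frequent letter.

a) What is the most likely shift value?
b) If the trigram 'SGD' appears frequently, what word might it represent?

Step 1: In English, 'E' is the most frequent letter (12.7%).
Step 2: The most frequent ciphertext letter is 'D' (position 3).
Step 3: Shift = (3 - 4) mod 26 = 25.
Step 4: Decrypt 'SGD' by shifting back 25:
  S -> T
  G -> H
  D -> E
Step 5: 'SGD' decrypts to 'THE'.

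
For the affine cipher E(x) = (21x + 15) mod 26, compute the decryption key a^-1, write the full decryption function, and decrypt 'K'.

Step 1: Find a^-1, the modular inverse of 21 mod 26.
Step 2: We need 21 * a^-1 = 1 (mod 26).
Step 3: 21 * 5 = 105 = 4 * 26 + 1, so a^-1 = 5.
Step 4: D(y) = 5(y - 15) mod 26.
Step 5: Apply to 'K' (y = 10): D(10) = 5 * (10 - 15) mod 26 = 5 * -5 mod 26 = 1 -> 'B'.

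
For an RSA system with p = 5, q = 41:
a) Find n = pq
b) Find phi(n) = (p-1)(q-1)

Step 1: n = p * q = 5 * 41 = 205.
Step 2: phi(n) = (p-1)(q-1) = 4 * 40 = 160.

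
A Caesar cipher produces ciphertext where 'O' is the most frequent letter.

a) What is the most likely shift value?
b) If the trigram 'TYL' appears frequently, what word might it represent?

Step 1: In English, 'E' is the most frequent letter (12.7%).
Step 2: The most frequent ciphertext letter is 'O' (position 14).
Step 3: Shift = (14 - 4) mod 26 = 10.
Step 4: Decrypt 'TYL' by shifting back 10:
  T -> J
  Y -> O
  L -> B
Step 5: 'TYL' decrypts to 'JOB'.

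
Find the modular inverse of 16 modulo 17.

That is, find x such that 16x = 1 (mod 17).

Step 1: We need x such that 16 * x = 1 (mod 17).
Step 2: Using the extended Euclidean algorithm or trial:
  16 * 16 = 256 = 15 * 17 + 1.
Step 3: Since 256 mod 17 = 1, the inverse is x = 16.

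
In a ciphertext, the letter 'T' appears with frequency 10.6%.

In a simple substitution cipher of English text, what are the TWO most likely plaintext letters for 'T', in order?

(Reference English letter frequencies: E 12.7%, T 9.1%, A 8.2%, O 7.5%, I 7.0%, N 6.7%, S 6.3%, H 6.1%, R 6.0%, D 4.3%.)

Step 1: Observed frequency of 'T' is 10.6%.
Step 2: Compute distances to each reference frequency and sort:
  T (9.1%): difference = 1.5% <-- BEST
  E (12.7%): difference = 2.1% <-- RUNNER-UP
  A (8.2%): difference = 2.4%
  O (7.5%): difference = 3.1%
  I (7.0%): difference = 3.6%
Step 3: Most likely is 'T' (9.1%, diff 1.5%); second most likely is 'E' (12.7%, diff 2.1%).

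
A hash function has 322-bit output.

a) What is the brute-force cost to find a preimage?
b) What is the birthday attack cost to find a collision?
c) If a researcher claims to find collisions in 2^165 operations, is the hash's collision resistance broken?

Step 1: Preimage resistance requires brute-force of 2^322 operations.
Step 2: Collision resistance (birthday bound) = 2^(322/2) = 2^161.
Step 3: The claimed attack costs 2^165 operations.
Step 4: Since 2^165 >= 2^161, the claimed attack is no faster than the generic birthday attack, so this does not break collision resistance.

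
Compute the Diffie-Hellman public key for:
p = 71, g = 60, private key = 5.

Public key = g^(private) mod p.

Step 1: A = g^a mod p = 60^5 mod 71.
  60^1 mod 71 = 60
  60^2 mod 71 = (60 * 60) mod 71 = 50
  60^3 mod 71 = (50 * 60) mod 71 = 18
  60^4 mod 71 = (18 * 60) mod 71 = 15
  60^5 mod 71 = (15 * 60) mod 71 = 48
Result: A = 48.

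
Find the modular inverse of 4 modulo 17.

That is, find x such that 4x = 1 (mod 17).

Step 1: We need x such that 4 * x = 1 (mod 17).
Step 2: Using the extended Euclidean algorithm or trial:
  4 * 13 = 52 = 3 * 17 + 1.
Step 3: Since 52 mod 17 = 1, the inverse is x = 13.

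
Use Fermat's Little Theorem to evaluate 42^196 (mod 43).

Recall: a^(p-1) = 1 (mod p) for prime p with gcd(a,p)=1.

Step 1: Since 43 is prime, by Fermat's Little Theorem: 42^42 = 1 (mod 43).
Step 2: Reduce exponent: 196 mod 42 = 28.
Step 3: So 42^196 = 42^28 (mod 43).
Step 4: 42^28 mod 43 = 1.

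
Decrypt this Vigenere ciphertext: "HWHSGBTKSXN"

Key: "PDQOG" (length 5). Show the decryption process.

Step 1: Key 'PDQOG' has length 5. Extended key: PDQOGPDQOGP
Step 2: Decrypt each position:
  H(7) - P(15) = 18 = S
  W(22) - D(3) = 19 = T
  H(7) - Q(16) = 17 = R
  S(18) - O(14) = 4 = E
  G(6) - G(6) = 0 = A
  B(1) - P(15) = 12 = M
  T(19) - D(3) = 16 = Q
  K(10) - Q(16) = 20 = U
  S(18) - O(14) = 4 = E
  X(23) - G(6) = 17 = R
  N(13) - P(15) = 24 = Y
Plaintext: STREAMQUERY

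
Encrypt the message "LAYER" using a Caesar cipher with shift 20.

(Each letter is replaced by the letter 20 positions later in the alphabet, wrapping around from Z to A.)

Step 1: For each letter, shift forward by 20 positions (mod 26).
  L (position 11) -> position (11+20) mod 26 = 5 -> F
  A (position 0) -> position (0+20) mod 26 = 20 -> U
  Y (position 24) -> position (24+20) mod 26 = 18 -> S
  E (position 4) -> position (4+20) mod 26 = 24 -> Y
  R (position 17) -> position (17+20) mod 26 = 11 -> L
Result: FUSYL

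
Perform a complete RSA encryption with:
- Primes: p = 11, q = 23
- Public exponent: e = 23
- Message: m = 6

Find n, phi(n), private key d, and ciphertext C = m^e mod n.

Step 1: n = 11 * 23 = 253.
Step 2: phi(n) = (11-1)(23-1) = 10 * 22 = 220.
Step 3: Find d = 23^(-1) mod 220 = 67.
  Verify: 23 * 67 = 1541 = 1 (mod 220).
Step 4: C = 6^23 mod 253 = 29.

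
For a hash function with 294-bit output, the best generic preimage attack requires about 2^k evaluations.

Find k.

Step 1: The hash has a 294-bit output.
Step 2: Preimage resistance means: given a digest h(x), it should be infeasible to find any input that hashes to it.
With a 294-bit output there are 2^294 possible digests, so a generic brute-force preimage search costs about 2^294 evaluations.
Step 3: Security level = 294 bits.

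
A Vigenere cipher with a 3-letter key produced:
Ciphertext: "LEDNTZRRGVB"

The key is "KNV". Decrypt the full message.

Step 1: Key 'KNV' has length 3. Extended key: KNVKNVKNVKN
Step 2: Decrypt each position:
  L(11) - K(10) = 1 = B
  E(4) - N(13) = 17 = R
  D(3) - V(21) = 8 = I
  N(13) - K(10) = 3 = D
  T(19) - N(13) = 6 = G
  Z(25) - V(21) = 4 = E
  R(17) - K(10) = 7 = H
  R(17) - N(13) = 4 = E
  G(6) - V(21) = 11 = L
  V(21) - K(10) = 11 = L
  B(1) - N(13) = 14 = O
Plaintext: BRIDGEHELLO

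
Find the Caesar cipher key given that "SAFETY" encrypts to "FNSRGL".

Step 1: Compare first letters: S (position 18) -> F (position 5).
Step 2: Shift = (5 - 18) mod 26 = 13.
The shift value is 13.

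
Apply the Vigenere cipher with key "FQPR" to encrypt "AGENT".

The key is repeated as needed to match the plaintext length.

Step 1: Repeat key to match plaintext length:
  Plaintext: AGENT
  Key:       FQPRF
Step 2: Encrypt each letter:
  A(0) + F(5) = (0+5) mod 26 = 5 = F
  G(6) + Q(16) = (6+16) mod 26 = 22 = W
  E(4) + P(15) = (4+15) mod 26 = 19 = T
  N(13) + R(17) = (13+17) mod 26 = 4 = E
  T(19) + F(5) = (19+5) mod 26 = 24 = Y
Ciphertext: FWTEY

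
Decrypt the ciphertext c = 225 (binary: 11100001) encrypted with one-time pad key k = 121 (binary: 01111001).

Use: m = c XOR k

Step 1: XOR ciphertext with key:
  Ciphertext: 11100001
  Key:        01111001
  XOR:        10011000
Step 2: Plaintext = 10011000 = 152 in decimal.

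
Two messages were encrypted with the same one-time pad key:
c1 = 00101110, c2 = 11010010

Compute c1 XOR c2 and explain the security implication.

Step 1: c1 XOR c2 = (m1 XOR k) XOR (m2 XOR k).
Step 2: By XOR associativity/commutativity: = m1 XOR m2 XOR k XOR k = m1 XOR m2.
Step 3: 00101110 XOR 11010010 = 11111100 = 252.
Step 4: The key cancels out! An attacker learns m1 XOR m2 = 252, revealing the relationship between plaintexts.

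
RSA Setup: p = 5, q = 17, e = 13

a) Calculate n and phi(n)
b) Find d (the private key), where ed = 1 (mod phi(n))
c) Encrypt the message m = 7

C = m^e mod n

Step 1: n = 5 * 17 = 85.
Step 2: phi(n) = (5-1)(17-1) = 4 * 16 = 64.
Step 3: Find d = 13^(-1) mod 64 = 5.
  Verify: 13 * 5 = 65 = 1 (mod 64).
Step 4: C = 7^13 mod 85 = 57.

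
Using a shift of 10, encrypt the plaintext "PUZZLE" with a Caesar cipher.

Step 1: For each letter, shift forward by 10 positions (mod 26).
  P (position 15) -> position (15+10) mod 26 = 25 -> Z
  U (position 20) -> position (20+10) mod 26 = 4 -> E
  Z (position 25) -> position (25+10) mod 26 = 9 -> J
  Z (position 25) -> position (25+10) mod 26 = 9 -> J
  L (position 11) -> position (11+10) mod 26 = 21 -> V
  E (position 4) -> position (4+10) mod 26 = 14 -> O
Result: ZEJJVO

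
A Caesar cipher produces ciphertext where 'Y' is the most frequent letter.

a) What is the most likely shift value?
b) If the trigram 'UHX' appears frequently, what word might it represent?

Step 1: In English, 'E' is the most frequent letter (12.7%).
Step 2: The most frequent ciphertext letter is 'Y' (position 24).
Step 3: Shift = (24 - 4) mod 26 = 20.
Step 4: Decrypt 'UHX' by shifting back 20:
  U -> A
  H -> N
  X -> D
Step 5: 'UHX' decrypts to 'AND'.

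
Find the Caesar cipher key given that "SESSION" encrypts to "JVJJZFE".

Step 1: Compare first letters: S (position 18) -> J (position 9).
Step 2: Shift = (9 - 18) mod 26 = 17.
The shift value is 17.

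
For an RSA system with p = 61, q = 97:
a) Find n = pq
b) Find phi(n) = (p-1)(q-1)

Step 1: n = p * q = 61 * 97 = 5917.
Step 2: phi(n) = (p-1)(q-1) = 60 * 96 = 5760.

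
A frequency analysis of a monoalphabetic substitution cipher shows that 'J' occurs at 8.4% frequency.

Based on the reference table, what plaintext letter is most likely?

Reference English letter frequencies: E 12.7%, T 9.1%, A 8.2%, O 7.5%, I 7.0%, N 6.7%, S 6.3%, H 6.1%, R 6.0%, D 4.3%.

Step 1: The observed frequency is 8.4%.
Step 2: Compare with English frequencies:
  E: 12.7% (difference: 4.3%)
  T: 9.1% (difference: 0.7%)
  A: 8.2% (difference: 0.2%) <-- closest
  O: 7.5% (difference: 0.9%)
  I: 7.0% (difference: 1.4%)
  N: 6.7% (difference: 1.7%)
  S: 6.3% (difference: 2.1%)
  H: 6.1% (difference: 2.3%)
  R: 6.0% (difference: 2.4%)
  D: 4.3% (difference: 4.1%)
Step 3: 'J' most likely represents 'A' (frequency 8.2%).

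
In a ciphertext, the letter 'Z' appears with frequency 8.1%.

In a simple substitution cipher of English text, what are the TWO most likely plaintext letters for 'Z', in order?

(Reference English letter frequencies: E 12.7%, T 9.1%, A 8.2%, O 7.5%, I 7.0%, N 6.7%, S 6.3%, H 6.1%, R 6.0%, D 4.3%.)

Step 1: Observed frequency of 'Z' is 8.1%.
Step 2: Compute distances to each reference frequency and sort:
  A (8.2%): difference = 0.1% <-- BEST
  O (7.5%): difference = 0.6% <-- RUNNER-UP
  T (9.1%): difference = 1.0%
  I (7.0%): difference = 1.1%
  N (6.7%): difference = 1.4%
Step 3: Most likely is 'A' (8.2%, diff 0.1%); second most likely is 'O' (7.5%, diff 0.6%).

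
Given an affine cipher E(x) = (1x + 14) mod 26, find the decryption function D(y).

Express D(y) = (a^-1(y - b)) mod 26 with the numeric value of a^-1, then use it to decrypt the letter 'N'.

Step 1: Find a^-1, the modular inverse of 1 mod 26.
Step 2: We need 1 * a^-1 = 1 (mod 26).
Step 3: 1 * 1 = 1 = 0 * 26 + 1, so a^-1 = 1.
Step 4: D(y) = 1(y - 14) mod 26.
Step 5: Apply to 'N' (y = 13): D(13) = 1 * (13 - 14) mod 26 = 1 * -1 mod 26 = 25 -> 'Z'.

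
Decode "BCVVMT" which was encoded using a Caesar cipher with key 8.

Step 1: Reverse the shift by subtracting 8 from each letter position.
  B (position 1) -> position (1-8) mod 26 = 19 -> T
  C (position 2) -> position (2-8) mod 26 = 20 -> U
  V (position 21) -> position (21-8) mod 26 = 13 -> N
  V (position 21) -> position (21-8) mod 26 = 13 -> N
  M (position 12) -> position (12-8) mod 26 = 4 -> E
  T (position 19) -> position (19-8) mod 26 = 11 -> L
Decrypted message: TUNNEL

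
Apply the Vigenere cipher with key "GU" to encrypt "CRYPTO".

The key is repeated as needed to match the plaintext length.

Step 1: Repeat key to match plaintext length:
  Plaintext: CRYPTO
  Key:       GUGUGU
Step 2: Encrypt each letter:
  C(2) + G(6) = (2+6) mod 26 = 8 = I
  R(17) + U(20) = (17+20) mod 26 = 11 = L
  Y(24) + G(6) = (24+6) mod 26 = 4 = E
  P(15) + U(20) = (15+20) mod 26 = 9 = J
  T(19) + G(6) = (19+6) mod 26 = 25 = Z
  O(14) + U(20) = (14+20) mod 26 = 8 = I
Ciphertext: ILEJZI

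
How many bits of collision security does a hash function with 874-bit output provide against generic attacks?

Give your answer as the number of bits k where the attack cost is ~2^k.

Step 1: The hash has a 874-bit output.
Step 2: Collision resistance means it should be infeasible to find any x != y with h(x) = h(y).
By the birthday bound, a generic collision search succeeds after about sqrt(2^874) = 2^(874/2) = 2^437 evaluations.
Step 3: Security level = 437 bits.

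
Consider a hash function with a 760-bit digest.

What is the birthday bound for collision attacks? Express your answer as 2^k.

Step 1: The birthday paradox gives collision probability ~50% after sqrt(2^n) = 2^(n/2) hashes.
Step 2: For 760-bit output: 2^(760/2) = 2^380.
Step 3: Approximately 2^380 hash computations needed.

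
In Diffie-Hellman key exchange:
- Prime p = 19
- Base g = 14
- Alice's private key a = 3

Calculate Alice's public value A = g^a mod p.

Step 1: A = g^a mod p = 14^3 mod 19.
  14^1 mod 19 = 14
  14^2 mod 19 = (14 * 14) mod 19 = 6
  14^3 mod 19 = (6 * 14) mod 19 = 8
Result: A = 8.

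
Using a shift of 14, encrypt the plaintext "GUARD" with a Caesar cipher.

Step 1: For each letter, shift forward by 14 positions (mod 26).
  G (position 6) -> position (6+14) mod 26 = 20 -> U
  U (position 20) -> position (20+14) mod 26 = 8 -> I
  A (position 0) -> position (0+14) mod 26 = 14 -> O
  R (position 17) -> position (17+14) mod 26 = 5 -> F
  D (position 3) -> position (3+14) mod 26 = 17 -> R
Result: UIOFR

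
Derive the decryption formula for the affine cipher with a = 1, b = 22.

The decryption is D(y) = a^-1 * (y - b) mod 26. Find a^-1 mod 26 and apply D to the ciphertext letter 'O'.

Step 1: Find a^-1, the modular inverse of 1 mod 26.
Step 2: We need 1 * a^-1 = 1 (mod 26).
Step 3: 1 * 1 = 1 = 0 * 26 + 1, so a^-1 = 1.
Step 4: D(y) = 1(y - 22) mod 26.
Step 5: Apply to 'O' (y = 14): D(14) = 1 * (14 - 22) mod 26 = 1 * -8 mod 26 = 18 -> 'S'.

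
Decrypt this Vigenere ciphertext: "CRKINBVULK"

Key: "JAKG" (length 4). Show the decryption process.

Step 1: Key 'JAKG' has length 4. Extended key: JAKGJAKGJA
Step 2: Decrypt each position:
  C(2) - J(9) = 19 = T
  R(17) - A(0) = 17 = R
  K(10) - K(10) = 0 = A
  I(8) - G(6) = 2 = C
  N(13) - J(9) = 4 = E
  B(1) - A(0) = 1 = B
  V(21) - K(10) = 11 = L
  U(20) - G(6) = 14 = O
  L(11) - J(9) = 2 = C
  K(10) - A(0) = 10 = K
Plaintext: TRACEBLOCK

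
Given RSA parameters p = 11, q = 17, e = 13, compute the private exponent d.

Step 1: n = 11 * 17 = 187.
Step 2: phi(n) = 10 * 16 = 160.
Step 3: Find d such that 13 * d = 1 (mod 160).
Step 4: d = 13^(-1) mod 160 = 37.
Verification: 13 * 37 = 481 = 3 * 160 + 1.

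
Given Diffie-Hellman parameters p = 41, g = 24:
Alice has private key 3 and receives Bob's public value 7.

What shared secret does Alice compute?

Step 1: s = B^a mod p = 7^3 mod 41.
  7^1 mod 41 = 7
  7^2 mod 41 = (7 * 7) mod 41 = 8
  7^3 mod 41 = (8 * 7) mod 41 = 15
Result: shared secret = 15.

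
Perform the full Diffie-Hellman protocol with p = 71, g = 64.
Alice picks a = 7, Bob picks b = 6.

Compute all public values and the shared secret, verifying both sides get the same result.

Step 1: A = g^a mod p = 64^7 mod 71 = 57.
Step 2: B = g^b mod p = 64^6 mod 71 = 2.
Step 3: Alice computes s = B^a mod p = 2^7 mod 71 = 57.
Step 4: Bob computes s = A^b mod p = 57^6 mod 71 = 57.
Both sides agree: shared secret = 57.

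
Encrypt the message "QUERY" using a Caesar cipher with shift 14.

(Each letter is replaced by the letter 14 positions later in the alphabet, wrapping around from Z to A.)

Step 1: For each letter, shift forward by 14 positions (mod 26).
  Q (position 16) -> position (16+14) mod 26 = 4 -> E
  U (position 20) -> position (20+14) mod 26 = 8 -> I
  E (position 4) -> position (4+14) mod 26 = 18 -> S
  R (position 17) -> position (17+14) mod 26 = 5 -> F
  Y (position 24) -> position (24+14) mod 26 = 12 -> M
Result: EISFM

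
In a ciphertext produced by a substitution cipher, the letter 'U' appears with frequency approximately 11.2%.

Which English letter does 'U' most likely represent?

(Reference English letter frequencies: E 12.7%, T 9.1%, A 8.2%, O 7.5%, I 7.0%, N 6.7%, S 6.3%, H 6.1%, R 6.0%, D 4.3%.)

Step 1: The observed frequency is 11.2%.
Step 2: Compare with English frequencies:
  E: 12.7% (difference: 1.5%) <-- closest
  T: 9.1% (difference: 2.1%)
  A: 8.2% (difference: 3.0%)
  O: 7.5% (difference: 3.7%)
  I: 7.0% (difference: 4.2%)
  N: 6.7% (difference: 4.5%)
  S: 6.3% (difference: 4.9%)
  H: 6.1% (difference: 5.1%)
  R: 6.0% (difference: 5.2%)
  D: 4.3% (difference: 6.9%)
Step 3: 'U' most likely represents 'E' (frequency 12.7%).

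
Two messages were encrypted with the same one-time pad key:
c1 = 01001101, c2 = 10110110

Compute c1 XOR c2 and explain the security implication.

Step 1: c1 XOR c2 = (m1 XOR k) XOR (m2 XOR k).
Step 2: By XOR associativity/commutativity: = m1 XOR m2 XOR k XOR k = m1 XOR m2.
Step 3: 01001101 XOR 10110110 = 11111011 = 251.
Step 4: The key cancels out! An attacker learns m1 XOR m2 = 251, revealing the relationship between plaintexts.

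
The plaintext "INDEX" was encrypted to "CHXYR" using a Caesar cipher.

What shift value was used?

Step 1: Compare first letters: I (position 8) -> C (position 2).
Step 2: Shift = (2 - 8) mod 26 = 20.
The shift value is 20.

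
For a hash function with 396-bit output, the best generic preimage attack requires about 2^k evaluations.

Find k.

Step 1: The hash has a 396-bit output.
Step 2: Preimage resistance means: given a digest h(x), it should be infeasible to find any input that hashes to it.
With a 396-bit output there are 2^396 possible digests, so a generic brute-force preimage search costs about 2^396 evaluations.
Step 3: Security level = 396 bits.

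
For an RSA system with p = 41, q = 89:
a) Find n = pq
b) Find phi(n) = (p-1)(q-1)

Step 1: n = p * q = 41 * 89 = 3649.
Step 2: phi(n) = (p-1)(q-1) = 40 * 88 = 3520.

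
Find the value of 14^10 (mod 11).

Step 1: Compute 14^10 mod 11 step by step, reducing modulo 11 at each step.
  14^1 mod 11 = 3
  14^2 mod 11 = (3 * 14) mod 11 = 9
  14^3 mod 11 = (9 * 14) mod 11 = 5
  14^4 mod 11 = (5 * 14) mod 11 = 4
  14^5 mod 11 = (4 * 14) mod 11 = 1
  14^6 mod 11 = (1 * 14) mod 11 = 3
  14^7 mod 11 = (3 * 14) mod 11 = 9
  14^8 mod 11 = (9 * 14) mod 11 = 5
  14^9 mod 11 = (5 * 14) mod 11 = 4
  14^10 mod 11 = (4 * 14) mod 11 = 1
Step 2: Result = 1.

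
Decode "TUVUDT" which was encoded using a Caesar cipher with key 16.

Step 1: Reverse the shift by subtracting 16 from each letter position.
  T (position 19) -> position (19-16) mod 26 = 3 -> D
  U (position 20) -> position (20-16) mod 26 = 4 -> E
  V (position 21) -> position (21-16) mod 26 = 5 -> F
  U (position 20) -> position (20-16) mod 26 = 4 -> E
  D (position 3) -> position (3-16) mod 26 = 13 -> N
  T (position 19) -> position (19-16) mod 26 = 3 -> D
Decrypted message: DEFEND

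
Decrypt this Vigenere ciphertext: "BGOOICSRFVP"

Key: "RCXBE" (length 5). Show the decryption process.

Step 1: Key 'RCXBE' has length 5. Extended key: RCXBERCXBER
Step 2: Decrypt each position:
  B(1) - R(17) = 10 = K
  G(6) - C(2) = 4 = E
  O(14) - X(23) = 17 = R
  O(14) - B(1) = 13 = N
  I(8) - E(4) = 4 = E
  C(2) - R(17) = 11 = L
  S(18) - C(2) = 16 = Q
  R(17) - X(23) = 20 = U
  F(5) - B(1) = 4 = E
  V(21) - E(4) = 17 = R
  P(15) - R(17) = 24 = Y
Plaintext: KERNELQUERY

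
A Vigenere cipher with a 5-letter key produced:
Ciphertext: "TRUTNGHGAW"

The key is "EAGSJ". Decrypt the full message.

Step 1: Key 'EAGSJ' has length 5. Extended key: EAGSJEAGSJ
Step 2: Decrypt each position:
  T(19) - E(4) = 15 = P
  R(17) - A(0) = 17 = R
  U(20) - G(6) = 14 = O
  T(19) - S(18) = 1 = B
  N(13) - J(9) = 4 = E
  G(6) - E(4) = 2 = C
  H(7) - A(0) = 7 = H
  G(6) - G(6) = 0 = A
  A(0) - S(18) = 8 = I
  W(22) - J(9) = 13 = N
Plaintext: PROBECHAIN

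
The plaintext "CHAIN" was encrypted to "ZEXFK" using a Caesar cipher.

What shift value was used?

Step 1: Compare first letters: C (position 2) -> Z (position 25).
Step 2: Shift = (25 - 2) mod 26 = 23.
The shift value is 23.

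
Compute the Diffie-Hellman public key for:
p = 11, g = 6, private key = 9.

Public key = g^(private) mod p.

Step 1: A = g^a mod p = 6^9 mod 11.
  6^1 mod 11 = 6
  6^2 mod 11 = (6 * 6) mod 11 = 3
  6^3 mod 11 = (3 * 6) mod 11 = 7
  6^4 mod 11 = (7 * 6) mod 11 = 9
  6^5 mod 11 = (9 * 6) mod 11 = 10
  6^6 mod 11 = (10 * 6) mod 11 = 5
  6^7 mod 11 = (5 * 6) mod 11 = 8
  6^8 mod 11 = (8 * 6) mod 11 = 4
  6^9 mod 11 = (4 * 6) mod 11 = 2
Result: A = 2.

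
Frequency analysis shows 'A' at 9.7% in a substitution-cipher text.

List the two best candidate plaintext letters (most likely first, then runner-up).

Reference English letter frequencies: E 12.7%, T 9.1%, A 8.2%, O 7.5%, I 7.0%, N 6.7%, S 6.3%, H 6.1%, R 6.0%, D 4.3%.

Step 1: Observed frequency of 'A' is 9.7%.
Step 2: Compute distances to each reference frequency and sort:
  T (9.1%): difference = 0.6% <-- BEST
  A (8.2%): difference = 1.5% <-- RUNNER-UP
  O (7.5%): difference = 2.2%
  I (7.0%): difference = 2.7%
  N (6.7%): difference = 3.0%
Step 3: Most likely is 'T' (9.1%, diff 0.6%); second most likely is 'A' (8.2%, diff 1.5%).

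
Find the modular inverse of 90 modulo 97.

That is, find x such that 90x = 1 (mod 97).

Step 1: We need x such that 90 * x = 1 (mod 97).
Step 2: Using the extended Euclidean algorithm or trial:
  90 * 83 = 7470 = 77 * 97 + 1.
Step 3: Since 7470 mod 97 = 1, the inverse is x = 83.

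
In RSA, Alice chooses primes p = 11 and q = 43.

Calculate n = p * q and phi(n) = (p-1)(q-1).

Step 1: n = p * q = 11 * 43 = 473.
Step 2: phi(n) = (p-1)(q-1) = 10 * 42 = 420.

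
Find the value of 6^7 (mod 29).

Step 1: Compute 6^7 mod 29 step by step, reducing modulo 29 at each step.
  6^1 mod 29 = 6
  6^2 mod 29 = (6 * 6) mod 29 = 7
  6^3 mod 29 = (7 * 6) mod 29 = 13
  6^4 mod 29 = (13 * 6) mod 29 = 20
  6^5 mod 29 = (20 * 6) mod 29 = 4
  6^6 mod 29 = (4 * 6) mod 29 = 24
  6^7 mod 29 = (24 * 6) mod 29 = 28
Step 2: Result = 28.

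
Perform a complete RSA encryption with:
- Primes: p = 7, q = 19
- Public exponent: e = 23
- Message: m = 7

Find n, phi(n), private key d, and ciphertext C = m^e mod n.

Step 1: n = 7 * 19 = 133.
Step 2: phi(n) = (7-1)(19-1) = 6 * 18 = 108.
Step 3: Find d = 23^(-1) mod 108 = 47.
  Verify: 23 * 47 = 1081 = 1 (mod 108).
Step 4: C = 7^23 mod 133 = 49.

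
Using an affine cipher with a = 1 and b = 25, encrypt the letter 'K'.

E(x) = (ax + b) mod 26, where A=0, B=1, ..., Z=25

Step 1: Convert 'K' to number: x = 10.
Step 2: E(10) = (1 * 10 + 25) mod 26 = 35 mod 26 = 9.
Step 3: Convert 9 back to letter: J.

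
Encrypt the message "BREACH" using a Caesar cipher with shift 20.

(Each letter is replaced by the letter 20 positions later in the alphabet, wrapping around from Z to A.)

Step 1: For each letter, shift forward by 20 positions (mod 26).
  B (position 1) -> position (1+20) mod 26 = 21 -> V
  R (position 17) -> position (17+20) mod 26 = 11 -> L
  E (position 4) -> position (4+20) mod 26 = 24 -> Y
  A (position 0) -> position (0+20) mod 26 = 20 -> U
  C (position 2) -> position (2+20) mod 26 = 22 -> W
  H (position 7) -> position (7+20) mod 26 = 1 -> B
Result: VLYUWB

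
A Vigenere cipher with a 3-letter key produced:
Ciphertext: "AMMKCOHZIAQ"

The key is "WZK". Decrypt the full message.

Step 1: Key 'WZK' has length 3. Extended key: WZKWZKWZKWZ
Step 2: Decrypt each position:
  A(0) - W(22) = 4 = E
  M(12) - Z(25) = 13 = N
  M(12) - K(10) = 2 = C
  K(10) - W(22) = 14 = O
  C(2) - Z(25) = 3 = D
  O(14) - K(10) = 4 = E
  H(7) - W(22) = 11 = L
  Z(25) - Z(25) = 0 = A
  I(8) - K(10) = 24 = Y
  A(0) - W(22) = 4 = E
  Q(16) - Z(25) = 17 = R
Plaintext: ENCODELAYER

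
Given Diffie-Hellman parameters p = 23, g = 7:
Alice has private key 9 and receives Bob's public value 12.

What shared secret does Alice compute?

Step 1: s = B^a mod p = 12^9 mod 23.
  12^1 mod 23 = 12
  12^2 mod 23 = (12 * 12) mod 23 = 6
  12^3 mod 23 = (6 * 12) mod 23 = 3
  12^4 mod 23 = (3 * 12) mod 23 = 13
  12^5 mod 23 = (13 * 12) mod 23 = 18
  12^6 mod 23 = (18 * 12) mod 23 = 9
  12^7 mod 23 = (9 * 12) mod 23 = 16
  12^8 mod 23 = (16 * 12) mod 23 = 8
  12^9 mod 23 = (8 * 12) mod 23 = 4
Result: shared secret = 4.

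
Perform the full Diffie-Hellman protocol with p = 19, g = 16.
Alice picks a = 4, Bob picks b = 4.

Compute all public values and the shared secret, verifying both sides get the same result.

Step 1: A = g^a mod p = 16^4 mod 19 = 5.
Step 2: B = g^b mod p = 16^4 mod 19 = 5.
Step 3: Alice computes s = B^a mod p = 5^4 mod 19 = 17.
Step 4: Bob computes s = A^b mod p = 5^4 mod 19 = 17.
Both sides agree: shared secret = 17.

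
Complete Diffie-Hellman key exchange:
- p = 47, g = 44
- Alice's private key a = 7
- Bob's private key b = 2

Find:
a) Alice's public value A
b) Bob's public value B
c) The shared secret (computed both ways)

Step 1: A = g^a mod p = 44^7 mod 47 = 22.
Step 2: B = g^b mod p = 44^2 mod 47 = 9.
Step 3: Alice computes s = B^a mod p = 9^7 mod 47 = 14.
Step 4: Bob computes s = A^b mod p = 22^2 mod 47 = 14.
Both sides agree: shared secret = 14.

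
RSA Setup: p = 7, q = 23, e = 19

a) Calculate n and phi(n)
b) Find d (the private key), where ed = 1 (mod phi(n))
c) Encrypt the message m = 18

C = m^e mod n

Step 1: n = 7 * 23 = 161.
Step 2: phi(n) = (7-1)(23-1) = 6 * 22 = 132.
Step 3: Find d = 19^(-1) mod 132 = 7.
  Verify: 19 * 7 = 133 = 1 (mod 132).
Step 4: C = 18^19 mod 161 = 39.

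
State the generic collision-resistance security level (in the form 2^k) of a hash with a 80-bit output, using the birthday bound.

Step 1: The birthday paradox gives collision probability ~50% after sqrt(2^n) = 2^(n/2) hashes.
Step 2: For 80-bit output: 2^(80/2) = 2^40.
Step 3: Approximately 2^40 hash computations needed.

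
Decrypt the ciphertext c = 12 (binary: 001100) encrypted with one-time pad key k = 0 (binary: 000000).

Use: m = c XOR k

Step 1: XOR ciphertext with key:
  Ciphertext: 001100
  Key:        000000
  XOR:        001100
Step 2: Plaintext = 001100 = 12 in decimal.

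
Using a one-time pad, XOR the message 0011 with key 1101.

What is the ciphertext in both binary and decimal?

Step 1: Write out the XOR operation bit by bit:
  Message: 0011
  Key:     1101
  XOR:     1110
Step 2: Convert to decimal: 1110 = 14.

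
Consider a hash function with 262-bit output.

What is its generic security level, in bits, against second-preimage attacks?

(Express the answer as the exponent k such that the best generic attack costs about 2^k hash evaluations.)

Step 1: The hash has a 262-bit output.
Step 2: Second-preimage resistance means: given a specific input x, it should be infeasible to find a different y with h(y) = h(x).
With a 262-bit output, a generic search for a second preimage costs about 2^262 evaluations (each trial matches the fixed target with probability 2^-262).
Step 3: Security level = 262 bits.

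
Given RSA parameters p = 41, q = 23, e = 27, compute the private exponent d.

Step 1: n = 41 * 23 = 943.
Step 2: phi(n) = 40 * 22 = 880.
Step 3: Find d such that 27 * d = 1 (mod 880).
Step 4: d = 27^(-1) mod 880 = 163.
Verification: 27 * 163 = 4401 = 5 * 880 + 1.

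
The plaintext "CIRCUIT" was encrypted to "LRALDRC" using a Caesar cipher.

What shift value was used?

Step 1: Compare first letters: C (position 2) -> L (position 11).
Step 2: Shift = (11 - 2) mod 26 = 9.
The shift value is 9.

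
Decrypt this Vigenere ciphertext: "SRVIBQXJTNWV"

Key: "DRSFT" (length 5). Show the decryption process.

Step 1: Key 'DRSFT' has length 5. Extended key: DRSFTDRSFTDR
Step 2: Decrypt each position:
  S(18) - D(3) = 15 = P
  R(17) - R(17) = 0 = A
  V(21) - S(18) = 3 = D
  I(8) - F(5) = 3 = D
  B(1) - T(19) = 8 = I
  Q(16) - D(3) = 13 = N
  X(23) - R(17) = 6 = G
  J(9) - S(18) = 17 = R
  T(19) - F(5) = 14 = O
  N(13) - T(19) = 20 = U
  W(22) - D(3) = 19 = T
  V(21) - R(17) = 4 = E
Plaintext: PADDINGROUTE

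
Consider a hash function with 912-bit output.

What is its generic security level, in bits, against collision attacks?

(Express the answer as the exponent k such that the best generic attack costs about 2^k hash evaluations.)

Step 1: The hash has a 912-bit output.
Step 2: Collision resistance means it should be infeasible to find any x != y with h(x) = h(y).
By the birthday bound, a generic collision search succeeds after about sqrt(2^912) = 2^(912/2) = 2^456 evaluations.
Step 3: Security level = 456 bits.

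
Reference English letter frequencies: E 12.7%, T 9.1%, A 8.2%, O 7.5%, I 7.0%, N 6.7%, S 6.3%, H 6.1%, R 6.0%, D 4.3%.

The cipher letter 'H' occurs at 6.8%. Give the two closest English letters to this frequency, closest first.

Step 1: Observed frequency of 'H' is 6.8%.
Step 2: Compute distances to each reference frequency and sort:
  N (6.7%): difference = 0.1% <-- BEST
  I (7.0%): difference = 0.2% <-- RUNNER-UP
  S (6.3%): difference = 0.5%
  O (7.5%): difference = 0.7%
  H (6.1%): difference = 0.7%
Step 3: Most likely is 'N' (6.7%, diff 0.1%); second most likely is 'I' (7.0%, diff 0.2%).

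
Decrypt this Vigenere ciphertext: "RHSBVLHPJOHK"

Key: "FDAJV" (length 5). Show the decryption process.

Step 1: Key 'FDAJV' has length 5. Extended key: FDAJVFDAJVFD
Step 2: Decrypt each position:
  R(17) - F(5) = 12 = M
  H(7) - D(3) = 4 = E
  S(18) - A(0) = 18 = S
  B(1) - J(9) = 18 = S
  V(21) - V(21) = 0 = A
  L(11) - F(5) = 6 = G
  H(7) - D(3) = 4 = E
  P(15) - A(0) = 15 = P
  J(9) - J(9) = 0 = A
  O(14) - V(21) = 19 = T
  H(7) - F(5) = 2 = C
  K(10) - D(3) = 7 = H
Plaintext: MESSAGEPATCH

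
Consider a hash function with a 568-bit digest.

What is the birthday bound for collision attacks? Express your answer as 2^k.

Step 1: The birthday paradox gives collision probability ~50% after sqrt(2^n) = 2^(n/2) hashes.
Step 2: For 568-bit output: 2^(568/2) = 2^284.
Step 3: Approximately 2^284 hash computations needed.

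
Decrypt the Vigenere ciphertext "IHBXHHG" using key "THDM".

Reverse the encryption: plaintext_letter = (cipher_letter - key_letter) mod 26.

Step 1: Extend key: THDMTHD
Step 2: Decrypt each letter (c - k) mod 26:
  I(8) - T(19) = (8-19) mod 26 = 15 = P
  H(7) - H(7) = (7-7) mod 26 = 0 = A
  B(1) - D(3) = (1-3) mod 26 = 24 = Y
  X(23) - M(12) = (23-12) mod 26 = 11 = L
  H(7) - T(19) = (7-19) mod 26 = 14 = O
  H(7) - H(7) = (7-7) mod 26 = 0 = A
  G(6) - D(3) = (6-3) mod 26 = 3 = D
Plaintext: PAYLOAD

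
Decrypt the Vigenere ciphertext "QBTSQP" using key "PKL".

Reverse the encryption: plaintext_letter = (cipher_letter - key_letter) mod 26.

Step 1: Extend key: PKLPKL
Step 2: Decrypt each letter (c - k) mod 26:
  Q(16) - P(15) = (16-15) mod 26 = 1 = B
  B(1) - K(10) = (1-10) mod 26 = 17 = R
  T(19) - L(11) = (19-11) mod 26 = 8 = I
  S(18) - P(15) = (18-15) mod 26 = 3 = D
  Q(16) - K(10) = (16-10) mod 26 = 6 = G
  P(15) - L(11) = (15-11) mod 26 = 4 = E
Plaintext: BRIDGE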